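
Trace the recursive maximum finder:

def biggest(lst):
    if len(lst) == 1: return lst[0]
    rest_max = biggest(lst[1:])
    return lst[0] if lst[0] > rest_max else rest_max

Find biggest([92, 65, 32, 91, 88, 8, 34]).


biggest([92, 65, 32, 91, 88, 8, 34]): compare 92 with biggest([65, 32, 91, 88, 8, 34])
biggest([65, 32, 91, 88, 8, 34]): compare 65 with biggest([32, 91, 88, 8, 34])
biggest([32, 91, 88, 8, 34]): compare 32 with biggest([91, 88, 8, 34])
biggest([91, 88, 8, 34]): compare 91 with biggest([88, 8, 34])
biggest([88, 8, 34]): compare 88 with biggest([8, 34])
biggest([8, 34]): compare 8 with biggest([34])
biggest([34]) = 34  (base case)
Compare 8 with 34 -> 34
Compare 88 with 34 -> 88
Compare 91 with 88 -> 91
Compare 32 with 91 -> 91
Compare 65 with 91 -> 91
Compare 92 with 91 -> 92

92


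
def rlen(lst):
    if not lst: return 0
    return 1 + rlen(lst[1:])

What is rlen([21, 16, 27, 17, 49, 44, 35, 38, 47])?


rlen([21, 16, 27, 17, 49, 44, 35, 38, 47]) = 1 + rlen([16, 27, 17, 49, 44, 35, 38, 47])
rlen([16, 27, 17, 49, 44, 35, 38, 47]) = 1 + rlen([27, 17, 49, 44, 35, 38, 47])
rlen([27, 17, 49, 44, 35, 38, 47]) = 1 + rlen([17, 49, 44, 35, 38, 47])
rlen([17, 49, 44, 35, 38, 47]) = 1 + rlen([49, 44, 35, 38, 47])
rlen([49, 44, 35, 38, 47]) = 1 + rlen([44, 35, 38, 47])
rlen([44, 35, 38, 47]) = 1 + rlen([35, 38, 47])
rlen([35, 38, 47]) = 1 + rlen([38, 47])
rlen([38, 47]) = 1 + rlen([47])
rlen([47]) = 1 + rlen([])
rlen([]) = 0  (base case)
Unwinding: 1 + 1 + 1 + 1 + 1 + 1 + 1 + 1 + 1 + 0 = 9

9


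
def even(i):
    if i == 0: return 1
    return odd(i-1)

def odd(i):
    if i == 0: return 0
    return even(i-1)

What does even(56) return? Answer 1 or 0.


even(56) = odd(55)
odd(55) = even(54)
even(54) = odd(53)
odd(53) = even(52)
even(52) = odd(51)
odd(51) = even(50)
even(50) = odd(49)
odd(49) = even(48)
even(48) = odd(47)
odd(47) = even(46)
even(46) = odd(45)
odd(45) = even(44)
even(44) = odd(43)
odd(43) = even(42)
even(42) = odd(41)
odd(41) = even(40)
even(40) = odd(39)
odd(39) = even(38)
even(38) = odd(37)
odd(37) = even(36)
even(36) = odd(35)
odd(35) = even(34)
even(34) = odd(33)
odd(33) = even(32)
even(32) = odd(31)
odd(31) = even(30)
even(30) = odd(29)
odd(29) = even(28)
even(28) = odd(27)
odd(27) = even(26)
even(26) = odd(25)
odd(25) = even(24)
even(24) = odd(23)
odd(23) = even(22)
even(22) = odd(21)
odd(21) = even(20)
even(20) = odd(19)
odd(19) = even(18)
even(18) = odd(17)
odd(17) = even(16)
even(16) = odd(15)
odd(15) = even(14)
even(14) = odd(13)
odd(13) = even(12)
even(12) = odd(11)
odd(11) = even(10)
even(10) = odd(9)
odd(9) = even(8)
even(8) = odd(7)
odd(7) = even(6)
even(6) = odd(5)
odd(5) = even(4)
even(4) = odd(3)
odd(3) = even(2)
even(2) = odd(1)
odd(1) = even(0)
even(0) = 1  (base case)
Result: 1

1


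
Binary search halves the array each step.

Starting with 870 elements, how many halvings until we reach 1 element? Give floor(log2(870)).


870 / 2 = 435
435 / 2 = 217
217 / 2 = 108
108 / 2 = 54
54 / 2 = 27
27 / 2 = 13
13 / 2 = 6
6 / 2 = 3
3 / 2 = 1
Reached 1 after 9 halvings

9


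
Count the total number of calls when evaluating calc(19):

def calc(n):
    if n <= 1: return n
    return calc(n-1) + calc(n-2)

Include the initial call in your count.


Let C(n) = total calls for calc(n)
C(0) = 1, C(1) = 1
C(2) = 1 + C(1) + C(0) = 1 + 1 + 1 = 3
C(3) = 1 + C(2) + C(1) = 1 + 3 + 1 = 5
C(4) = 1 + C(3) + C(2) = 1 + 5 + 3 = 9
C(5) = 1 + C(4) + C(3) = 1 + 9 + 5 = 15
C(6) = 1 + C(5) + C(4) = 1 + 15 + 9 = 25
C(7) = 1 + C(6) + C(5) = 1 + 25 + 15 = 41
C(8) = 1 + C(7) + C(6) = 1 + 41 + 25 = 67
C(9) = 1 + C(8) + C(7) = 1 + 67 + 41 = 109
C(10) = 1 + C(9) + C(8) = 1 + 109 + 67 = 177
C(11) = 1 + C(10) + C(9) = 1 + 177 + 109 = 287
C(12) = 1 + C(11) + C(10) = 1 + 287 + 177 = 465
C(13) = 1 + C(12) + C(11) = 1 + 465 + 287 = 753
C(14) = 1 + C(13) + C(12) = 1 + 753 + 465 = 1219
C(15) = 1 + C(14) + C(13) = 1 + 1219 + 753 = 1973
C(16) = 1 + C(15) + C(14) = 1 + 1973 + 1219 = 3193
C(17) = 1 + C(16) + C(15) = 1 + 3193 + 1973 = 5167
C(18) = 1 + C(17) + C(16) = 1 + 5167 + 3193 = 8361
C(19) = 1 + C(18) + C(17) = 1 + 8361 + 5167 = 13529

13529


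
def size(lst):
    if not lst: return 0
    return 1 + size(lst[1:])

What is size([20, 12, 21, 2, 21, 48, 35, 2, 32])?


size([20, 12, 21, 2, 21, 48, 35, 2, 32]) = 1 + size([12, 21, 2, 21, 48, 35, 2, 32])
size([12, 21, 2, 21, 48, 35, 2, 32]) = 1 + size([21, 2, 21, 48, 35, 2, 32])
size([21, 2, 21, 48, 35, 2, 32]) = 1 + size([2, 21, 48, 35, 2, 32])
size([2, 21, 48, 35, 2, 32]) = 1 + size([21, 48, 35, 2, 32])
size([21, 48, 35, 2, 32]) = 1 + size([48, 35, 2, 32])
size([48, 35, 2, 32]) = 1 + size([35, 2, 32])
size([35, 2, 32]) = 1 + size([2, 32])
size([2, 32]) = 1 + size([32])
size([32]) = 1 + size([])
size([]) = 0  (base case)
Unwinding: 1 + 1 + 1 + 1 + 1 + 1 + 1 + 1 + 1 + 0 = 9

9


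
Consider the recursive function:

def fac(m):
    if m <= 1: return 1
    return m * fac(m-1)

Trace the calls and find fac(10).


fac(10)
= 10 * fac(9)
= 10 * 9 * fac(8)
= 10 * 9 * 8 * fac(7)
= 10 * 9 * 8 * 7 * fac(6)
= 10 * 9 * 8 * 7 * 6 * fac(5)
= 10 * 9 * 8 * 7 * 6 * 5 * fac(4)
= 10 * 9 * 8 * 7 * 6 * 5 * 4 * fac(3)
= 10 * 9 * 8 * 7 * 6 * 5 * 4 * 3 * fac(2)
= 10 * 9 * 8 * 7 * 6 * 5 * 4 * 3 * 2 * fac(1)
= 10 * 9 * 8 * 7 * 6 * 5 * 4 * 3 * 2 * 1
= 3628800

3628800


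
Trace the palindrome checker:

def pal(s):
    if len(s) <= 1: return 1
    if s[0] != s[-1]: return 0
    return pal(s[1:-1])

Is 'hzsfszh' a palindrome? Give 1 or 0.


pal('hzsfszh'): s[0]='h' == s[-1]='h' -> check pal('zsfsz')
pal('zsfsz'): s[0]='z' == s[-1]='z' -> check pal('sfs')
pal('sfs'): s[0]='s' == s[-1]='s' -> check pal('f')
pal('f'): len <= 1 -> return 1  (base case)
Result: 1 (palindrome)

1


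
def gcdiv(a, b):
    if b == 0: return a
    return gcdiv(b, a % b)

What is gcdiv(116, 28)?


gcdiv(116, 28) = gcdiv(28, 4)
gcdiv(28, 4) = gcdiv(4, 0)
gcdiv(4, 0) = 4  (base case)

4


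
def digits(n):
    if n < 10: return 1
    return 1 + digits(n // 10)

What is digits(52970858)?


digits(52970858) = 1 + digits(5297085)
digits(5297085) = 1 + digits(529708)
digits(529708) = 1 + digits(52970)
digits(52970) = 1 + digits(5297)
digits(5297) = 1 + digits(529)
digits(529) = 1 + digits(52)
digits(52) = 1 + digits(5)
digits(5) = 1  (base case: 5 < 10)
Unwinding: 1 + 1 + 1 + 1 + 1 + 1 + 1 + 1 = 8

8


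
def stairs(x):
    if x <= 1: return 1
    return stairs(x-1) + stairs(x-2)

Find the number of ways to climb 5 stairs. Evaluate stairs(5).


Building up from base cases:
stairs(0) = 1
stairs(1) = 1
stairs(2) = stairs(1) + stairs(0) = 1 + 1 = 2
stairs(3) = stairs(2) + stairs(1) = 2 + 1 = 3
stairs(4) = stairs(3) + stairs(2) = 3 + 2 = 5
stairs(5) = stairs(4) + stairs(3) = 5 + 3 = 8

8


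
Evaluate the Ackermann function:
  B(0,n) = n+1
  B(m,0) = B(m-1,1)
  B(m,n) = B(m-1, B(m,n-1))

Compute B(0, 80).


B(0, 80) = 81
Result: B(0, 80) = 81

81


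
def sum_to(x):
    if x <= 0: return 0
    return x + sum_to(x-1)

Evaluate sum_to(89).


sum_to(89)
= 89 + 88 + 87 + 86 + 85 + 84 + 83 + 82 + 81 + 80 + 79 + 78 + 77 + 76 + 75 + 74 + 73 + 72 + 71 + 70 + 69 + 68 + 67 + 66 + 65 + 64 + 63 + 62 + 61 + 60 + 59 + 58 + 57 + 56 + 55 + 54 + 53 + 52 + 51 + 50 + 49 + 48 + 47 + 46 + 45 + 44 + 43 + 42 + 41 + 40 + 39 + 38 + 37 + 36 + 35 + 34 + 33 + 32 + 31 + 30 + 29 + 28 + 27 + 26 + 25 + 24 + 23 + 22 + 21 + 20 + 19 + 18 + 17 + 16 + 15 + 14 + 13 + 12 + 11 + 10 + 9 + 8 + 7 + 6 + 5 + 4 + 3 + 2 + 1 + sum_to(0)
= 89 + 88 + 87 + 86 + 85 + 84 + 83 + 82 + 81 + 80 + 79 + 78 + 77 + 76 + 75 + 74 + 73 + 72 + 71 + 70 + 69 + 68 + 67 + 66 + 65 + 64 + 63 + 62 + 61 + 60 + 59 + 58 + 57 + 56 + 55 + 54 + 53 + 52 + 51 + 50 + 49 + 48 + 47 + 46 + 45 + 44 + 43 + 42 + 41 + 40 + 39 + 38 + 37 + 36 + 35 + 34 + 33 + 32 + 31 + 30 + 29 + 28 + 27 + 26 + 25 + 24 + 23 + 22 + 21 + 20 + 19 + 18 + 17 + 16 + 15 + 14 + 13 + 12 + 11 + 10 + 9 + 8 + 7 + 6 + 5 + 4 + 3 + 2 + 1 + 0
= 4005

4005


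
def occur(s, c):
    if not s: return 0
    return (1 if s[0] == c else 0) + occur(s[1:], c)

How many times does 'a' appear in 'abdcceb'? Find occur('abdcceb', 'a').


s[0]='a' == 'a' -> 1
s[0]='b' != 'a' -> 0
s[0]='d' != 'a' -> 0
s[0]='c' != 'a' -> 0
s[0]='c' != 'a' -> 0
s[0]='e' != 'a' -> 0
s[0]='b' != 'a' -> 0
Sum: 1 + 0 + 0 + 0 + 0 + 0 + 0 = 1

1


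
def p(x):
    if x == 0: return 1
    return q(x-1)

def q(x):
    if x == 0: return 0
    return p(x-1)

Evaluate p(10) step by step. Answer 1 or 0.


p(10) = q(9)
q(9) = p(8)
p(8) = q(7)
q(7) = p(6)
p(6) = q(5)
q(5) = p(4)
p(4) = q(3)
q(3) = p(2)
p(2) = q(1)
q(1) = p(0)
p(0) = 1  (base case)
Result: 1

1


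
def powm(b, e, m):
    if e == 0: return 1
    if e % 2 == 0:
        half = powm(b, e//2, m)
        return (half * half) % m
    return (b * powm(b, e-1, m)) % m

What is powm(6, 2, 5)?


powm(6, 2, 5): e is even, compute powm(6, 1, 5)
  powm(6, 1, 5): e is odd, compute powm(6, 0, 5)
    powm(6, 0, 5) = 1
  (6 * 1) % 5 = 1
half=1, (1*1) % 5 = 1

1


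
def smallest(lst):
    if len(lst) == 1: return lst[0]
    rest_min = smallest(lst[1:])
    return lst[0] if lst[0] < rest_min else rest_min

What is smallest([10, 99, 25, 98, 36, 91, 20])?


smallest([10, 99, 25, 98, 36, 91, 20]): compare 10 with smallest([99, 25, 98, 36, 91, 20])
smallest([99, 25, 98, 36, 91, 20]): compare 99 with smallest([25, 98, 36, 91, 20])
smallest([25, 98, 36, 91, 20]): compare 25 with smallest([98, 36, 91, 20])
smallest([98, 36, 91, 20]): compare 98 with smallest([36, 91, 20])
smallest([36, 91, 20]): compare 36 with smallest([91, 20])
smallest([91, 20]): compare 91 with smallest([20])
smallest([20]) = 20  (base case)
Compare 91 with 20 -> 20
Compare 36 with 20 -> 20
Compare 98 with 20 -> 20
Compare 25 with 20 -> 20
Compare 99 with 20 -> 20
Compare 10 with 20 -> 10

10


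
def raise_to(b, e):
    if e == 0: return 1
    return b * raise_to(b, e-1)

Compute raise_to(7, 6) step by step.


raise_to(7, 6)
= 7 * raise_to(7, 5)
= 7 * 7 * raise_to(7, 4)
= 7 * 7 * 7 * raise_to(7, 3)
= 7 * 7 * 7 * 7 * raise_to(7, 2)
= 7 * 7 * 7 * 7 * 7 * raise_to(7, 1)
= 7 * 7 * 7 * 7 * 7 * 7 * raise_to(7, 0)
= 7 * 7 * 7 * 7 * 7 * 7 * 1
= 117649

117649


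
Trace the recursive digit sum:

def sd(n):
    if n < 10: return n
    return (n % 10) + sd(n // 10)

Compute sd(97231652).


sd(97231652) = 2 + sd(9723165)
sd(9723165) = 5 + sd(972316)
sd(972316) = 6 + sd(97231)
sd(97231) = 1 + sd(9723)
sd(9723) = 3 + sd(972)
sd(972) = 2 + sd(97)
sd(97) = 7 + sd(9)
sd(9) = 9  (base case)
Total: 2 + 5 + 6 + 1 + 3 + 2 + 7 + 9 = 35

35


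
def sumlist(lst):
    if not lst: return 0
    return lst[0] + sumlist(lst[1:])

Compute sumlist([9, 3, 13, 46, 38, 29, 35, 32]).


sumlist([9, 3, 13, 46, 38, 29, 35, 32]) = 9 + sumlist([3, 13, 46, 38, 29, 35, 32])
sumlist([3, 13, 46, 38, 29, 35, 32]) = 3 + sumlist([13, 46, 38, 29, 35, 32])
sumlist([13, 46, 38, 29, 35, 32]) = 13 + sumlist([46, 38, 29, 35, 32])
sumlist([46, 38, 29, 35, 32]) = 46 + sumlist([38, 29, 35, 32])
sumlist([38, 29, 35, 32]) = 38 + sumlist([29, 35, 32])
sumlist([29, 35, 32]) = 29 + sumlist([35, 32])
sumlist([35, 32]) = 35 + sumlist([32])
sumlist([32]) = 32 + sumlist([])
sumlist([]) = 0  (base case)
Total: 9 + 3 + 13 + 46 + 38 + 29 + 35 + 32 + 0 = 205

205


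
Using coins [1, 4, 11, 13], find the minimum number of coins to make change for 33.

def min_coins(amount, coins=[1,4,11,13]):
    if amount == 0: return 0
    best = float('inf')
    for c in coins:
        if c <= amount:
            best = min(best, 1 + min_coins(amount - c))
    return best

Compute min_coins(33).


Building up with DP:
min_coins(0) = 0
min_coins(1) = min(1+min_coins(0)=1+0=1) = 1
min_coins(2) = min(1+min_coins(1)=1+1=2) = 2
min_coins(3) = min(1+min_coins(2)=1+2=3) = 3
min_coins(4) = min(1+min_coins(3)=1+3=4, 1+min_coins(0)=1+0=1) = 1
min_coins(5) = min(1+min_coins(4)=1+1=2, 1+min_coins(1)=1+1=2) = 2
min_coins(6) = min(1+min_coins(5)=1+2=3, 1+min_coins(2)=1+2=3) = 3
min_coins(7) = min(1+min_coins(6)=1+3=4, 1+min_coins(3)=1+3=4) = 4
min_coins(8) = min(1+min_coins(7)=1+4=5, 1+min_coins(4)=1+1=2) = 2
min_coins(9) = min(1+min_coins(8)=1+2=3, 1+min_coins(5)=1+2=3) = 3
min_coins(10) = min(1+min_coins(9)=1+3=4, 1+min_coins(6)=1+3=4) = 4
min_coins(11) = min(1+min_coins(10)=1+4=5, 1+min_coins(7)=1+4=5, 1+min_coins(0)=1+0=1) = 1
min_coins(12) = min(1+min_coins(11)=1+1=2, 1+min_coins(8)=1+2=3, 1+min_coins(1)=1+1=2) = 2
min_coins(13) = min(1+min_coins(12)=1+2=3, 1+min_coins(9)=1+3=4, 1+min_coins(2)=1+2=3, 1+min_coins(0)=1+0=1) = 1
min_coins(14) = min(1+min_coins(13)=1+1=2, 1+min_coins(10)=1+4=5, 1+min_coins(3)=1+3=4, 1+min_coins(1)=1+1=2) = 2
min_coins(15) = min(1+min_coins(14)=1+2=3, 1+min_coins(11)=1+1=2, 1+min_coins(4)=1+1=2, 1+min_coins(2)=1+2=3) = 2
min_coins(16) = min(1+min_coins(15)=1+2=3, 1+min_coins(12)=1+2=3, 1+min_coins(5)=1+2=3, 1+min_coins(3)=1+3=4) = 3
min_coins(17) = min(1+min_coins(16)=1+3=4, 1+min_coins(13)=1+1=2, 1+min_coins(6)=1+3=4, 1+min_coins(4)=1+1=2) = 2
min_coins(18) = min(1+min_coins(17)=1+2=3, 1+min_coins(14)=1+2=3, 1+min_coins(7)=1+4=5, 1+min_coins(5)=1+2=3) = 3
min_coins(19) = min(1+min_coins(18)=1+3=4, 1+min_coins(15)=1+2=3, 1+min_coins(8)=1+2=3, 1+min_coins(6)=1+3=4) = 3
min_coins(20) = min(1+min_coins(19)=1+3=4, 1+min_coins(16)=1+3=4, 1+min_coins(9)=1+3=4, 1+min_coins(7)=1+4=5) = 4
min_coins(21) = min(1+min_coins(20)=1+4=5, 1+min_coins(17)=1+2=3, 1+min_coins(10)=1+4=5, 1+min_coins(8)=1+2=3) = 3
min_coins(22) = min(1+min_coins(21)=1+3=4, 1+min_coins(18)=1+3=4, 1+min_coins(11)=1+1=2, 1+min_coins(9)=1+3=4) = 2
min_coins(23) = min(1+min_coins(22)=1+2=3, 1+min_coins(19)=1+3=4, 1+min_coins(12)=1+2=3, 1+min_coins(10)=1+4=5) = 3
min_coins(24) = min(1+min_coins(23)=1+3=4, 1+min_coins(20)=1+4=5, 1+min_coins(13)=1+1=2, 1+min_coins(11)=1+1=2) = 2
min_coins(25) = min(1+min_coins(24)=1+2=3, 1+min_coins(21)=1+3=4, 1+min_coins(14)=1+2=3, 1+min_coins(12)=1+2=3) = 3
min_coins(26) = min(1+min_coins(25)=1+3=4, 1+min_coins(22)=1+2=3, 1+min_coins(15)=1+2=3, 1+min_coins(13)=1+1=2) = 2
min_coins(27) = min(1+min_coins(26)=1+2=3, 1+min_coins(23)=1+3=4, 1+min_coins(16)=1+3=4, 1+min_coins(14)=1+2=3) = 3
min_coins(28) = min(1+min_coins(27)=1+3=4, 1+min_coins(24)=1+2=3, 1+min_coins(17)=1+2=3, 1+min_coins(15)=1+2=3) = 3
min_coins(29) = min(1+min_coins(28)=1+3=4, 1+min_coins(25)=1+3=4, 1+min_coins(18)=1+3=4, 1+min_coins(16)=1+3=4) = 4
min_coins(30) = min(1+min_coins(29)=1+4=5, 1+min_coins(26)=1+2=3, 1+min_coins(19)=1+3=4, 1+min_coins(17)=1+2=3) = 3
min_coins(31) = min(1+min_coins(30)=1+3=4, 1+min_coins(27)=1+3=4, 1+min_coins(20)=1+4=5, 1+min_coins(18)=1+3=4) = 4
min_coins(32) = min(1+min_coins(31)=1+4=5, 1+min_coins(28)=1+3=4, 1+min_coins(21)=1+3=4, 1+min_coins(19)=1+3=4) = 4
min_coins(33) = min(1+min_coins(32)=1+4=5, 1+min_coins(29)=1+4=5, 1+min_coins(22)=1+2=3, 1+min_coins(20)=1+4=5) = 3

3


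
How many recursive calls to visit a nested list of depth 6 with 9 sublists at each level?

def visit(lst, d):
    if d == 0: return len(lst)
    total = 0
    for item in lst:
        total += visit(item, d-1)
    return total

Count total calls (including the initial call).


At depth 0 (root): 1 call
At depth 1: each of 1 parents calls visit on 9 children = 9 calls
At depth 2: each of 9 parents calls visit on 9 children = 81 calls
At depth 3: each of 81 parents calls visit on 9 children = 729 calls
At depth 4: each of 729 parents calls visit on 9 children = 6561 calls
At depth 5: each of 6561 parents calls visit on 9 children = 59049 calls
At depth 6: each of 59049 parents calls visit on 9 children = 531441 calls
Total: 1 + 9 + 81 + 729 + 6561 + 59049 + 531441 = 597871

597871


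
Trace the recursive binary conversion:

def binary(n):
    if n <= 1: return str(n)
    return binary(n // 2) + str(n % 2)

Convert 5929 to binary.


binary(5929) = binary(2964) + '1'
binary(2964) = binary(1482) + '0'
binary(1482) = binary(741) + '0'
binary(741) = binary(370) + '1'
binary(370) = binary(185) + '0'
binary(185) = binary(92) + '1'
binary(92) = binary(46) + '0'
binary(46) = binary(23) + '0'
binary(23) = binary(11) + '1'
binary(11) = binary(5) + '1'
binary(5) = binary(2) + '1'
binary(2) = binary(1) + '0'
binary(1) = '1'  (base case)
Concatenating: '1' + '0' + '1' + '1' + '1' + '0' + '0' + '1' + '0' + '1' + '0' + '0' + '1' = '1011100101001'

1011100101001


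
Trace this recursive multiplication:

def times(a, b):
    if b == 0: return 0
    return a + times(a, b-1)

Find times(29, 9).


times(29, 9) = 29 + times(29, 8)
times(29, 8) = 29 + times(29, 7)
times(29, 7) = 29 + times(29, 6)
times(29, 6) = 29 + times(29, 5)
times(29, 5) = 29 + times(29, 4)
times(29, 4) = 29 + times(29, 3)
times(29, 3) = 29 + times(29, 2)
times(29, 2) = 29 + times(29, 1)
times(29, 1) = 29 + times(29, 0)
times(29, 0) = 0  (base case)
Total: 29 + 29 + 29 + 29 + 29 + 29 + 29 + 29 + 29 + 0 = 261

261


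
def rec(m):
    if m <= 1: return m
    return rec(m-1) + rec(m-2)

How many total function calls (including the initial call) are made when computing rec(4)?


Let C(n) = total calls for rec(n)
C(0) = 1, C(1) = 1
C(2) = 1 + C(1) + C(0) = 1 + 1 + 1 = 3
C(3) = 1 + C(2) + C(1) = 1 + 3 + 1 = 5
C(4) = 1 + C(3) + C(2) = 1 + 5 + 3 = 9

9


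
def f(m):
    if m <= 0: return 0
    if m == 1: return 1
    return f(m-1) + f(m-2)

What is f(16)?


Computing f(16) bottom-up:
f(0) = 0
f(1) = 1
f(2) = f(1) + f(0) = 1 + 0 = 1
f(3) = f(2) + f(1) = 1 + 1 = 2
f(4) = f(3) + f(2) = 2 + 1 = 3
f(5) = f(4) + f(3) = 3 + 2 = 5
f(6) = f(5) + f(4) = 5 + 3 = 8
f(7) = f(6) + f(5) = 8 + 5 = 13
f(8) = f(7) + f(6) = 13 + 8 = 21
f(9) = f(8) + f(7) = 21 + 13 = 34
f(10) = f(9) + f(8) = 34 + 21 = 55
f(11) = f(10) + f(9) = 55 + 34 = 89
f(12) = f(11) + f(10) = 89 + 55 = 144
f(13) = f(12) + f(11) = 144 + 89 = 233
f(14) = f(13) + f(12) = 233 + 144 = 377
f(15) = f(14) + f(13) = 377 + 233 = 610
f(16) = f(15) + f(14) = 610 + 377 = 987

987


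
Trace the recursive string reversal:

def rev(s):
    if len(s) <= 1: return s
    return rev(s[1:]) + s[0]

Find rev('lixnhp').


rev('lixnhp') = rev('ixnhp') + 'l'
rev('ixnhp') = rev('xnhp') + 'i'
rev('xnhp') = rev('nhp') + 'x'
rev('nhp') = rev('hp') + 'n'
rev('hp') = rev('p') + 'h'
rev('p') = 'p'  (base case)
Concatenating: 'p' + 'h' + 'n' + 'x' + 'i' + 'l' = 'phnxil'

phnxil


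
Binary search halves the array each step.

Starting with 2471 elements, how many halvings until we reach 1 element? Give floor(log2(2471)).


2471 / 2 = 1235
1235 / 2 = 617
617 / 2 = 308
308 / 2 = 154
154 / 2 = 77
77 / 2 = 38
38 / 2 = 19
19 / 2 = 9
9 / 2 = 4
4 / 2 = 2
2 / 2 = 1
Reached 1 after 11 halvings

11


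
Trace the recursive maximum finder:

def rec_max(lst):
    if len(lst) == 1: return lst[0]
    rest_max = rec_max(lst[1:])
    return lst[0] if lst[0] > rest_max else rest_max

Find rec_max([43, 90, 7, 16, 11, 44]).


rec_max([43, 90, 7, 16, 11, 44]): compare 43 with rec_max([90, 7, 16, 11, 44])
rec_max([90, 7, 16, 11, 44]): compare 90 with rec_max([7, 16, 11, 44])
rec_max([7, 16, 11, 44]): compare 7 with rec_max([16, 11, 44])
rec_max([16, 11, 44]): compare 16 with rec_max([11, 44])
rec_max([11, 44]): compare 11 with rec_max([44])
rec_max([44]) = 44  (base case)
Compare 11 with 44 -> 44
Compare 16 with 44 -> 44
Compare 7 with 44 -> 44
Compare 90 with 44 -> 90
Compare 43 with 90 -> 90

90


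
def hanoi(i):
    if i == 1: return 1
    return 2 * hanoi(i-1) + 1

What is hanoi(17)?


hanoi(17) = 2 * hanoi(16) + 1
hanoi(16) = 2 * hanoi(15) + 1
hanoi(15) = 2 * hanoi(14) + 1
hanoi(14) = 2 * hanoi(13) + 1
hanoi(13) = 2 * hanoi(12) + 1
hanoi(12) = 2 * hanoi(11) + 1
hanoi(11) = 2 * hanoi(10) + 1
hanoi(10) = 2 * hanoi(9) + 1
hanoi(9) = 2 * hanoi(8) + 1
hanoi(8) = 2 * hanoi(7) + 1
hanoi(7) = 2 * hanoi(6) + 1
hanoi(6) = 2 * hanoi(5) + 1
hanoi(5) = 2 * hanoi(4) + 1
hanoi(4) = 2 * hanoi(3) + 1
hanoi(3) = 2 * hanoi(2) + 1
hanoi(2) = 2 * hanoi(1) + 1
hanoi(1) = 1  (base case)
hanoi(2) = 2 * 1 + 1 = 3
hanoi(3) = 2 * 3 + 1 = 7
hanoi(4) = 2 * 7 + 1 = 15
hanoi(5) = 2 * 15 + 1 = 31
hanoi(6) = 2 * 31 + 1 = 63
hanoi(7) = 2 * 63 + 1 = 127
hanoi(8) = 2 * 127 + 1 = 255
hanoi(9) = 2 * 255 + 1 = 511
hanoi(10) = 2 * 511 + 1 = 1023
hanoi(11) = 2 * 1023 + 1 = 2047
hanoi(12) = 2 * 2047 + 1 = 4095
hanoi(13) = 2 * 4095 + 1 = 8191
hanoi(14) = 2 * 8191 + 1 = 16383
hanoi(15) = 2 * 16383 + 1 = 32767
hanoi(16) = 2 * 32767 + 1 = 65535
hanoi(17) = 2 * 65535 + 1 = 131071

131071


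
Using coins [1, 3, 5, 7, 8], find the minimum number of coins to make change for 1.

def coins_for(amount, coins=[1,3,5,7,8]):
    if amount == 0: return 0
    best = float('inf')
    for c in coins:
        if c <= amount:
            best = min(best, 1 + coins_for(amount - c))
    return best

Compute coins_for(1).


Building up with DP:
coins_for(0) = 0
coins_for(1) = min(1+coins_for(0)=1+0=1) = 1

1


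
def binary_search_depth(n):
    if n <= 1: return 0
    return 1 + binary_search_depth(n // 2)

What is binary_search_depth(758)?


758 / 2 = 379
379 / 2 = 189
189 / 2 = 94
94 / 2 = 47
47 / 2 = 23
23 / 2 = 11
11 / 2 = 5
5 / 2 = 2
2 / 2 = 1
Reached 1 after 9 halvings

9


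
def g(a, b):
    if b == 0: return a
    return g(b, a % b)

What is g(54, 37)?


g(54, 37) = g(37, 17)
g(37, 17) = g(17, 3)
g(17, 3) = g(3, 2)
g(3, 2) = g(2, 1)
g(2, 1) = g(1, 0)
g(1, 0) = 1  (base case)

1


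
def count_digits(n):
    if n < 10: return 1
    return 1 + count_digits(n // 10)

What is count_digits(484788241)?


count_digits(484788241) = 1 + count_digits(48478824)
count_digits(48478824) = 1 + count_digits(4847882)
count_digits(4847882) = 1 + count_digits(484788)
count_digits(484788) = 1 + count_digits(48478)
count_digits(48478) = 1 + count_digits(4847)
count_digits(4847) = 1 + count_digits(484)
count_digits(484) = 1 + count_digits(48)
count_digits(48) = 1 + count_digits(4)
count_digits(4) = 1  (base case: 4 < 10)
Unwinding: 1 + 1 + 1 + 1 + 1 + 1 + 1 + 1 + 1 = 9

9


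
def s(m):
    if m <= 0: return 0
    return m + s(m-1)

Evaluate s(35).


s(35)
= 35 + 34 + 33 + 32 + 31 + 30 + 29 + 28 + 27 + 26 + 25 + 24 + 23 + 22 + 21 + 20 + 19 + 18 + 17 + 16 + 15 + 14 + 13 + 12 + 11 + 10 + 9 + 8 + 7 + 6 + 5 + 4 + 3 + 2 + 1 + s(0)
= 35 + 34 + 33 + 32 + 31 + 30 + 29 + 28 + 27 + 26 + 25 + 24 + 23 + 22 + 21 + 20 + 19 + 18 + 17 + 16 + 15 + 14 + 13 + 12 + 11 + 10 + 9 + 8 + 7 + 6 + 5 + 4 + 3 + 2 + 1 + 0
= 630

630


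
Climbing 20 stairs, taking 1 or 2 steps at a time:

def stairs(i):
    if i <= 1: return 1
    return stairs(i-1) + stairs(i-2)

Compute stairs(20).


Building up from base cases:
stairs(0) = 1
stairs(1) = 1
stairs(2) = stairs(1) + stairs(0) = 1 + 1 = 2
stairs(3) = stairs(2) + stairs(1) = 2 + 1 = 3
stairs(4) = stairs(3) + stairs(2) = 3 + 2 = 5
stairs(5) = stairs(4) + stairs(3) = 5 + 3 = 8
stairs(6) = stairs(5) + stairs(4) = 8 + 5 = 13
stairs(7) = stairs(6) + stairs(5) = 13 + 8 = 21
stairs(8) = stairs(7) + stairs(6) = 21 + 13 = 34
stairs(9) = stairs(8) + stairs(7) = 34 + 21 = 55
stairs(10) = stairs(9) + stairs(8) = 55 + 34 = 89
stairs(11) = stairs(10) + stairs(9) = 89 + 55 = 144
stairs(12) = stairs(11) + stairs(10) = 144 + 89 = 233
stairs(13) = stairs(12) + stairs(11) = 233 + 144 = 377
stairs(14) = stairs(13) + stairs(12) = 377 + 233 = 610
stairs(15) = stairs(14) + stairs(13) = 610 + 377 = 987
stairs(16) = stairs(15) + stairs(14) = 987 + 610 = 1597
stairs(17) = stairs(16) + stairs(15) = 1597 + 987 = 2584
stairs(18) = stairs(17) + stairs(16) = 2584 + 1597 = 4181
stairs(19) = stairs(18) + stairs(17) = 4181 + 2584 = 6765
stairs(20) = stairs(19) + stairs(18) = 6765 + 4181 = 10946

10946


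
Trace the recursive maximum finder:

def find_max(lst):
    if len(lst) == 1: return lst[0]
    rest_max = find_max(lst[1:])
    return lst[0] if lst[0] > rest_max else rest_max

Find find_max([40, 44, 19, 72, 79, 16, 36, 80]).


find_max([40, 44, 19, 72, 79, 16, 36, 80]): compare 40 with find_max([44, 19, 72, 79, 16, 36, 80])
find_max([44, 19, 72, 79, 16, 36, 80]): compare 44 with find_max([19, 72, 79, 16, 36, 80])
find_max([19, 72, 79, 16, 36, 80]): compare 19 with find_max([72, 79, 16, 36, 80])
find_max([72, 79, 16, 36, 80]): compare 72 with find_max([79, 16, 36, 80])
find_max([79, 16, 36, 80]): compare 79 with find_max([16, 36, 80])
find_max([16, 36, 80]): compare 16 with find_max([36, 80])
find_max([36, 80]): compare 36 with find_max([80])
find_max([80]) = 80  (base case)
Compare 36 with 80 -> 80
Compare 16 with 80 -> 80
Compare 79 with 80 -> 80
Compare 72 with 80 -> 80
Compare 19 with 80 -> 80
Compare 44 with 80 -> 80
Compare 40 with 80 -> 80

80


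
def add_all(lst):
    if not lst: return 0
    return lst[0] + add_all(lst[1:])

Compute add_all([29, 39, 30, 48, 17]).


add_all([29, 39, 30, 48, 17]) = 29 + add_all([39, 30, 48, 17])
add_all([39, 30, 48, 17]) = 39 + add_all([30, 48, 17])
add_all([30, 48, 17]) = 30 + add_all([48, 17])
add_all([48, 17]) = 48 + add_all([17])
add_all([17]) = 17 + add_all([])
add_all([]) = 0  (base case)
Total: 29 + 39 + 30 + 48 + 17 + 0 = 163

163


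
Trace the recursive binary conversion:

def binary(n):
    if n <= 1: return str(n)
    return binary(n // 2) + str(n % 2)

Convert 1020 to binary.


binary(1020) = binary(510) + '0'
binary(510) = binary(255) + '0'
binary(255) = binary(127) + '1'
binary(127) = binary(63) + '1'
binary(63) = binary(31) + '1'
binary(31) = binary(15) + '1'
binary(15) = binary(7) + '1'
binary(7) = binary(3) + '1'
binary(3) = binary(1) + '1'
binary(1) = '1'  (base case)
Concatenating: '1' + '1' + '1' + '1' + '1' + '1' + '1' + '1' + '0' + '0' = '1111111100'

1111111100


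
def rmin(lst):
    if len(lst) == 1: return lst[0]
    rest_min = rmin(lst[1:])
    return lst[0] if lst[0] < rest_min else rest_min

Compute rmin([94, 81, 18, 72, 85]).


rmin([94, 81, 18, 72, 85]): compare 94 with rmin([81, 18, 72, 85])
rmin([81, 18, 72, 85]): compare 81 with rmin([18, 72, 85])
rmin([18, 72, 85]): compare 18 with rmin([72, 85])
rmin([72, 85]): compare 72 with rmin([85])
rmin([85]) = 85  (base case)
Compare 72 with 85 -> 72
Compare 18 with 72 -> 18
Compare 81 with 18 -> 18
Compare 94 with 18 -> 18

18


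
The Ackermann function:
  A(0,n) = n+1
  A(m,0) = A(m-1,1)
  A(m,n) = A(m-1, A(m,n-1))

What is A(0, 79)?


A(0, 79) = 80
Result: A(0, 79) = 80

80


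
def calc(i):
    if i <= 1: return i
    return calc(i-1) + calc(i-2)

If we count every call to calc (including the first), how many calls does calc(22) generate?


Let C(n) = total calls for calc(n)
C(0) = 1, C(1) = 1
C(2) = 1 + C(1) + C(0) = 1 + 1 + 1 = 3
C(3) = 1 + C(2) + C(1) = 1 + 3 + 1 = 5
C(4) = 1 + C(3) + C(2) = 1 + 5 + 3 = 9
C(5) = 1 + C(4) + C(3) = 1 + 9 + 5 = 15
C(6) = 1 + C(5) + C(4) = 1 + 15 + 9 = 25
C(7) = 1 + C(6) + C(5) = 1 + 25 + 15 = 41
C(8) = 1 + C(7) + C(6) = 1 + 41 + 25 = 67
C(9) = 1 + C(8) + C(7) = 1 + 67 + 41 = 109
C(10) = 1 + C(9) + C(8) = 1 + 109 + 67 = 177
C(11) = 1 + C(10) + C(9) = 1 + 177 + 109 = 287
C(12) = 1 + C(11) + C(10) = 1 + 287 + 177 = 465
C(13) = 1 + C(12) + C(11) = 1 + 465 + 287 = 753
C(14) = 1 + C(13) + C(12) = 1 + 753 + 465 = 1219
C(15) = 1 + C(14) + C(13) = 1 + 1219 + 753 = 1973
C(16) = 1 + C(15) + C(14) = 1 + 1973 + 1219 = 3193
C(17) = 1 + C(16) + C(15) = 1 + 3193 + 1973 = 5167
C(18) = 1 + C(17) + C(16) = 1 + 5167 + 3193 = 8361
C(19) = 1 + C(18) + C(17) = 1 + 8361 + 5167 = 13529
C(20) = 1 + C(19) + C(18) = 1 + 13529 + 8361 = 21891
C(21) = 1 + C(20) + C(19) = 1 + 21891 + 13529 = 35421
C(22) = 1 + C(21) + C(20) = 1 + 35421 + 21891 = 57313

57313


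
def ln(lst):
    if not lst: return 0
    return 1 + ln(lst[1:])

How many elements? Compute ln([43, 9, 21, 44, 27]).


ln([43, 9, 21, 44, 27]) = 1 + ln([9, 21, 44, 27])
ln([9, 21, 44, 27]) = 1 + ln([21, 44, 27])
ln([21, 44, 27]) = 1 + ln([44, 27])
ln([44, 27]) = 1 + ln([27])
ln([27]) = 1 + ln([])
ln([]) = 0  (base case)
Unwinding: 1 + 1 + 1 + 1 + 1 + 0 = 5

5


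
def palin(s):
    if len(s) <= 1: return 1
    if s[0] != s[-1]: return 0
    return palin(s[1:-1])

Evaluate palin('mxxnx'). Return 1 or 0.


palin('mxxnx'): s[0]='m' != s[-1]='x' -> return 0
Result: 0 (not a palindrome)

0


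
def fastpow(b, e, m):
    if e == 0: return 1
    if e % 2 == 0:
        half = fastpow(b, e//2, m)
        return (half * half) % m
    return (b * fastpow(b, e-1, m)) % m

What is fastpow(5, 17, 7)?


fastpow(5, 17, 7): e is odd, compute fastpow(5, 16, 7)
  fastpow(5, 16, 7): e is even, compute fastpow(5, 8, 7)
    fastpow(5, 8, 7): e is even, compute fastpow(5, 4, 7)
      fastpow(5, 4, 7): e is even, compute fastpow(5, 2, 7)
        fastpow(5, 2, 7): e is even, compute fastpow(5, 1, 7)
          fastpow(5, 1, 7): e is odd, compute fastpow(5, 0, 7)
          fastpow(5, 0, 7) = 1
          (5 * 1) % 7 = 5
        half=5, (5*5) % 7 = 4
      half=4, (4*4) % 7 = 2
    half=2, (2*2) % 7 = 4
  half=4, (4*4) % 7 = 2
(5 * 2) % 7 = 3

3


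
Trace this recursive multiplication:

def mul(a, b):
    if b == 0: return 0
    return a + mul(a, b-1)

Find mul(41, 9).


mul(41, 9) = 41 + mul(41, 8)
mul(41, 8) = 41 + mul(41, 7)
mul(41, 7) = 41 + mul(41, 6)
mul(41, 6) = 41 + mul(41, 5)
mul(41, 5) = 41 + mul(41, 4)
mul(41, 4) = 41 + mul(41, 3)
mul(41, 3) = 41 + mul(41, 2)
mul(41, 2) = 41 + mul(41, 1)
mul(41, 1) = 41 + mul(41, 0)
mul(41, 0) = 0  (base case)
Total: 41 + 41 + 41 + 41 + 41 + 41 + 41 + 41 + 41 + 0 = 369

369


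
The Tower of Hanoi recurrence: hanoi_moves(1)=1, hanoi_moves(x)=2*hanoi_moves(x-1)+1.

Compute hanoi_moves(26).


hanoi_moves(26) = 2 * hanoi_moves(25) + 1
hanoi_moves(25) = 2 * hanoi_moves(24) + 1
hanoi_moves(24) = 2 * hanoi_moves(23) + 1
hanoi_moves(23) = 2 * hanoi_moves(22) + 1
hanoi_moves(22) = 2 * hanoi_moves(21) + 1
hanoi_moves(21) = 2 * hanoi_moves(20) + 1
hanoi_moves(20) = 2 * hanoi_moves(19) + 1
hanoi_moves(19) = 2 * hanoi_moves(18) + 1
hanoi_moves(18) = 2 * hanoi_moves(17) + 1
hanoi_moves(17) = 2 * hanoi_moves(16) + 1
hanoi_moves(16) = 2 * hanoi_moves(15) + 1
hanoi_moves(15) = 2 * hanoi_moves(14) + 1
hanoi_moves(14) = 2 * hanoi_moves(13) + 1
hanoi_moves(13) = 2 * hanoi_moves(12) + 1
hanoi_moves(12) = 2 * hanoi_moves(11) + 1
hanoi_moves(11) = 2 * hanoi_moves(10) + 1
hanoi_moves(10) = 2 * hanoi_moves(9) + 1
hanoi_moves(9) = 2 * hanoi_moves(8) + 1
hanoi_moves(8) = 2 * hanoi_moves(7) + 1
hanoi_moves(7) = 2 * hanoi_moves(6) + 1
hanoi_moves(6) = 2 * hanoi_moves(5) + 1
hanoi_moves(5) = 2 * hanoi_moves(4) + 1
hanoi_moves(4) = 2 * hanoi_moves(3) + 1
hanoi_moves(3) = 2 * hanoi_moves(2) + 1
hanoi_moves(2) = 2 * hanoi_moves(1) + 1
hanoi_moves(1) = 1  (base case)
hanoi_moves(2) = 2 * 1 + 1 = 3
hanoi_moves(3) = 2 * 3 + 1 = 7
hanoi_moves(4) = 2 * 7 + 1 = 15
hanoi_moves(5) = 2 * 15 + 1 = 31
hanoi_moves(6) = 2 * 31 + 1 = 63
hanoi_moves(7) = 2 * 63 + 1 = 127
hanoi_moves(8) = 2 * 127 + 1 = 255
hanoi_moves(9) = 2 * 255 + 1 = 511
hanoi_moves(10) = 2 * 511 + 1 = 1023
hanoi_moves(11) = 2 * 1023 + 1 = 2047
hanoi_moves(12) = 2 * 2047 + 1 = 4095
hanoi_moves(13) = 2 * 4095 + 1 = 8191
hanoi_moves(14) = 2 * 8191 + 1 = 16383
hanoi_moves(15) = 2 * 16383 + 1 = 32767
hanoi_moves(16) = 2 * 32767 + 1 = 65535
hanoi_moves(17) = 2 * 65535 + 1 = 131071
hanoi_moves(18) = 2 * 131071 + 1 = 262143
hanoi_moves(19) = 2 * 262143 + 1 = 524287
hanoi_moves(20) = 2 * 524287 + 1 = 1048575
hanoi_moves(21) = 2 * 1048575 + 1 = 2097151
hanoi_moves(22) = 2 * 2097151 + 1 = 4194303
hanoi_moves(23) = 2 * 4194303 + 1 = 8388607
hanoi_moves(24) = 2 * 8388607 + 1 = 16777215
hanoi_moves(25) = 2 * 16777215 + 1 = 33554431
hanoi_moves(26) = 2 * 33554431 + 1 = 67108863

67108863


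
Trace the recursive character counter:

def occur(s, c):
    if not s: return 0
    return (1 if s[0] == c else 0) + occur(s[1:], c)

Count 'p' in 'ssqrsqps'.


s[0]='s' != 'p' -> 0
s[0]='s' != 'p' -> 0
s[0]='q' != 'p' -> 0
s[0]='r' != 'p' -> 0
s[0]='s' != 'p' -> 0
s[0]='q' != 'p' -> 0
s[0]='p' == 'p' -> 1
s[0]='s' != 'p' -> 0
Sum: 0 + 0 + 0 + 0 + 0 + 0 + 1 + 0 = 1

1


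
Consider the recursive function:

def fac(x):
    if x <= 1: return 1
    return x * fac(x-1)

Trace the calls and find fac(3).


fac(3)
= 3 * fac(2)
= 3 * 2 * fac(1)
= 3 * 2 * 1
= 6

6


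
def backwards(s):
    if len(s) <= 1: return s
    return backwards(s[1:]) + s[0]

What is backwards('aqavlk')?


backwards('aqavlk') = backwards('qavlk') + 'a'
backwards('qavlk') = backwards('avlk') + 'q'
backwards('avlk') = backwards('vlk') + 'a'
backwards('vlk') = backwards('lk') + 'v'
backwards('lk') = backwards('k') + 'l'
backwards('k') = 'k'  (base case)
Concatenating: 'k' + 'l' + 'v' + 'a' + 'q' + 'a' = 'klvaqa'

klvaqa


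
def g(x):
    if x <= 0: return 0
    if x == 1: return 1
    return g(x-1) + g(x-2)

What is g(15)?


Computing g(15) bottom-up:
g(0) = 0
g(1) = 1
g(2) = g(1) + g(0) = 1 + 0 = 1
g(3) = g(2) + g(1) = 1 + 1 = 2
g(4) = g(3) + g(2) = 2 + 1 = 3
g(5) = g(4) + g(3) = 3 + 2 = 5
g(6) = g(5) + g(4) = 5 + 3 = 8
g(7) = g(6) + g(5) = 8 + 5 = 13
g(8) = g(7) + g(6) = 13 + 8 = 21
g(9) = g(8) + g(7) = 21 + 13 = 34
g(10) = g(9) + g(8) = 34 + 21 = 55
g(11) = g(10) + g(9) = 55 + 34 = 89
g(12) = g(11) + g(10) = 89 + 55 = 144
g(13) = g(12) + g(11) = 144 + 89 = 233
g(14) = g(13) + g(12) = 233 + 144 = 377
g(15) = g(14) + g(13) = 377 + 233 = 610

610


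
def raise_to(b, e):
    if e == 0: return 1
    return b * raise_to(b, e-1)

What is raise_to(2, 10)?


raise_to(2, 10)
= 2 * raise_to(2, 9)
= 2 * 2 * raise_to(2, 8)
= 2 * 2 * 2 * raise_to(2, 7)
= 2 * 2 * 2 * 2 * raise_to(2, 6)
= 2 * 2 * 2 * 2 * 2 * raise_to(2, 5)
= 2 * 2 * 2 * 2 * 2 * 2 * raise_to(2, 4)
= 2 * 2 * 2 * 2 * 2 * 2 * 2 * raise_to(2, 3)
= 2 * 2 * 2 * 2 * 2 * 2 * 2 * 2 * raise_to(2, 2)
= 2 * 2 * 2 * 2 * 2 * 2 * 2 * 2 * 2 * raise_to(2, 1)
= 2 * 2 * 2 * 2 * 2 * 2 * 2 * 2 * 2 * 2 * raise_to(2, 0)
= 2 * 2 * 2 * 2 * 2 * 2 * 2 * 2 * 2 * 2 * 1
= 1024

1024


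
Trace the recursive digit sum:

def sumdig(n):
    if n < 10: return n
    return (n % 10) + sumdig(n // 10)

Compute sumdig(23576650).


sumdig(23576650) = 0 + sumdig(2357665)
sumdig(2357665) = 5 + sumdig(235766)
sumdig(235766) = 6 + sumdig(23576)
sumdig(23576) = 6 + sumdig(2357)
sumdig(2357) = 7 + sumdig(235)
sumdig(235) = 5 + sumdig(23)
sumdig(23) = 3 + sumdig(2)
sumdig(2) = 2  (base case)
Total: 0 + 5 + 6 + 6 + 7 + 5 + 3 + 2 = 34

34


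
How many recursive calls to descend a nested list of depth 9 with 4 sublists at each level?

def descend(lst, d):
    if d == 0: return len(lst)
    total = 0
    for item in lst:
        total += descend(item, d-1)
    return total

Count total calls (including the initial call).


At depth 0 (root): 1 call
At depth 1: each of 1 parents calls descend on 4 children = 4 calls
At depth 2: each of 4 parents calls descend on 4 children = 16 calls
At depth 3: each of 16 parents calls descend on 4 children = 64 calls
At depth 4: each of 64 parents calls descend on 4 children = 256 calls
At depth 5: each of 256 parents calls descend on 4 children = 1024 calls
At depth 6: each of 1024 parents calls descend on 4 children = 4096 calls
At depth 7: each of 4096 parents calls descend on 4 children = 16384 calls
At depth 8: each of 16384 parents calls descend on 4 children = 65536 calls
At depth 9: each of 65536 parents calls descend on 4 children = 262144 calls
Total: 1 + 4 + 16 + 64 + 256 + 1024 + 4096 + 16384 + 65536 + 262144 = 349525

349525


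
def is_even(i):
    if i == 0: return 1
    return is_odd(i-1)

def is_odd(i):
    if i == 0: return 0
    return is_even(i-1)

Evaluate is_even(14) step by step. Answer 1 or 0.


is_even(14) = is_odd(13)
is_odd(13) = is_even(12)
is_even(12) = is_odd(11)
is_odd(11) = is_even(10)
is_even(10) = is_odd(9)
is_odd(9) = is_even(8)
is_even(8) = is_odd(7)
is_odd(7) = is_even(6)
is_even(6) = is_odd(5)
is_odd(5) = is_even(4)
is_even(4) = is_odd(3)
is_odd(3) = is_even(2)
is_even(2) = is_odd(1)
is_odd(1) = is_even(0)
is_even(0) = 1  (base case)
Result: 1

1


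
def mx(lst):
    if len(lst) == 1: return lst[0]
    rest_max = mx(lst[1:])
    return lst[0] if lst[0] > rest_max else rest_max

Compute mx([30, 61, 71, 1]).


mx([30, 61, 71, 1]): compare 30 with mx([61, 71, 1])
mx([61, 71, 1]): compare 61 with mx([71, 1])
mx([71, 1]): compare 71 with mx([1])
mx([1]) = 1  (base case)
Compare 71 with 1 -> 71
Compare 61 with 71 -> 71
Compare 30 with 71 -> 71

71


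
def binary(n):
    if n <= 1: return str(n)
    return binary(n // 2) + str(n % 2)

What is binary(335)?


binary(335) = binary(167) + '1'
binary(167) = binary(83) + '1'
binary(83) = binary(41) + '1'
binary(41) = binary(20) + '1'
binary(20) = binary(10) + '0'
binary(10) = binary(5) + '0'
binary(5) = binary(2) + '1'
binary(2) = binary(1) + '0'
binary(1) = '1'  (base case)
Concatenating: '1' + '0' + '1' + '0' + '0' + '1' + '1' + '1' + '1' = '101001111'

101001111


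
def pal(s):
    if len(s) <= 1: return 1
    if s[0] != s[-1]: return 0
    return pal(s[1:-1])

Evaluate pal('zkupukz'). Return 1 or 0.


pal('zkupukz'): s[0]='z' == s[-1]='z' -> check pal('kupuk')
pal('kupuk'): s[0]='k' == s[-1]='k' -> check pal('upu')
pal('upu'): s[0]='u' == s[-1]='u' -> check pal('p')
pal('p'): len <= 1 -> return 1  (base case)
Result: 1 (palindrome)

1


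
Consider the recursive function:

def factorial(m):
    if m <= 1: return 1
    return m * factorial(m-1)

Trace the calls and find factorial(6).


factorial(6)
= 6 * factorial(5)
= 6 * 5 * factorial(4)
= 6 * 5 * 4 * factorial(3)
= 6 * 5 * 4 * 3 * factorial(2)
= 6 * 5 * 4 * 3 * 2 * factorial(1)
= 6 * 5 * 4 * 3 * 2 * 1
= 720

720


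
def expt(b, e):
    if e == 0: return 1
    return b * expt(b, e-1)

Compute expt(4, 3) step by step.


expt(4, 3)
= 4 * expt(4, 2)
= 4 * 4 * expt(4, 1)
= 4 * 4 * 4 * expt(4, 0)
= 4 * 4 * 4 * 1
= 64

64


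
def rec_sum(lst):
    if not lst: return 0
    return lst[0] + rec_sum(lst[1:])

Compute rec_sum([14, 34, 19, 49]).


rec_sum([14, 34, 19, 49]) = 14 + rec_sum([34, 19, 49])
rec_sum([34, 19, 49]) = 34 + rec_sum([19, 49])
rec_sum([19, 49]) = 19 + rec_sum([49])
rec_sum([49]) = 49 + rec_sum([])
rec_sum([]) = 0  (base case)
Total: 14 + 34 + 19 + 49 + 0 = 116

116


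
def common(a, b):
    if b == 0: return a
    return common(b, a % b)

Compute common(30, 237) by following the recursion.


common(30, 237) = common(237, 30)
common(237, 30) = common(30, 27)
common(30, 27) = common(27, 3)
common(27, 3) = common(3, 0)
common(3, 0) = 3  (base case)

3


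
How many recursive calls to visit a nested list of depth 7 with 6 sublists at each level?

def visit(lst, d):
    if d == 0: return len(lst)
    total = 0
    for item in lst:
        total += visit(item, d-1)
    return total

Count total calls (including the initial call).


At depth 0 (root): 1 call
At depth 1: each of 1 parents calls visit on 6 children = 6 calls
At depth 2: each of 6 parents calls visit on 6 children = 36 calls
At depth 3: each of 36 parents calls visit on 6 children = 216 calls
At depth 4: each of 216 parents calls visit on 6 children = 1296 calls
At depth 5: each of 1296 parents calls visit on 6 children = 7776 calls
At depth 6: each of 7776 parents calls visit on 6 children = 46656 calls
At depth 7: each of 46656 parents calls visit on 6 children = 279936 calls
Total: 1 + 6 + 36 + 216 + 1296 + 7776 + 46656 + 279936 = 335923

335923


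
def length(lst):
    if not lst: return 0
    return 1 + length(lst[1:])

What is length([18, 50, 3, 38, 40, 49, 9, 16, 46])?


length([18, 50, 3, 38, 40, 49, 9, 16, 46]) = 1 + length([50, 3, 38, 40, 49, 9, 16, 46])
length([50, 3, 38, 40, 49, 9, 16, 46]) = 1 + length([3, 38, 40, 49, 9, 16, 46])
length([3, 38, 40, 49, 9, 16, 46]) = 1 + length([38, 40, 49, 9, 16, 46])
length([38, 40, 49, 9, 16, 46]) = 1 + length([40, 49, 9, 16, 46])
length([40, 49, 9, 16, 46]) = 1 + length([49, 9, 16, 46])
length([49, 9, 16, 46]) = 1 + length([9, 16, 46])
length([9, 16, 46]) = 1 + length([16, 46])
length([16, 46]) = 1 + length([46])
length([46]) = 1 + length([])
length([]) = 0  (base case)
Unwinding: 1 + 1 + 1 + 1 + 1 + 1 + 1 + 1 + 1 + 0 = 9

9


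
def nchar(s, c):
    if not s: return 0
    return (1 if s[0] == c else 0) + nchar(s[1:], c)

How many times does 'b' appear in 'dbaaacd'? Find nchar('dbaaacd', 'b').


s[0]='d' != 'b' -> 0
s[0]='b' == 'b' -> 1
s[0]='a' != 'b' -> 0
s[0]='a' != 'b' -> 0
s[0]='a' != 'b' -> 0
s[0]='c' != 'b' -> 0
s[0]='d' != 'b' -> 0
Sum: 0 + 1 + 0 + 0 + 0 + 0 + 0 = 1

1


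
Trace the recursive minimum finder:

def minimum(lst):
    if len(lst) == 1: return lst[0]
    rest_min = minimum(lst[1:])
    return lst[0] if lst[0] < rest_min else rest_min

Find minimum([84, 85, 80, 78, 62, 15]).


minimum([84, 85, 80, 78, 62, 15]): compare 84 with minimum([85, 80, 78, 62, 15])
minimum([85, 80, 78, 62, 15]): compare 85 with minimum([80, 78, 62, 15])
minimum([80, 78, 62, 15]): compare 80 with minimum([78, 62, 15])
minimum([78, 62, 15]): compare 78 with minimum([62, 15])
minimum([62, 15]): compare 62 with minimum([15])
minimum([15]) = 15  (base case)
Compare 62 with 15 -> 15
Compare 78 with 15 -> 15
Compare 80 with 15 -> 15
Compare 85 with 15 -> 15
Compare 84 with 15 -> 15

15
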